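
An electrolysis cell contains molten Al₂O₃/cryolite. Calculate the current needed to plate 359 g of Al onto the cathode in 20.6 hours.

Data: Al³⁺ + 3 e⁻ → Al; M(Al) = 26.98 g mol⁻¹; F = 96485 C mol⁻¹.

51.9 A

n(Al) = 359 / 26.98 = 13.31 mol.
n(e⁻) = 3 × 13.31 = 39.92 mol.
Q = n(e⁻)·F = 39.92 × 96485 = 3852000 C.
I = Q/t = 3852000 / 74160 s = 51.9 A.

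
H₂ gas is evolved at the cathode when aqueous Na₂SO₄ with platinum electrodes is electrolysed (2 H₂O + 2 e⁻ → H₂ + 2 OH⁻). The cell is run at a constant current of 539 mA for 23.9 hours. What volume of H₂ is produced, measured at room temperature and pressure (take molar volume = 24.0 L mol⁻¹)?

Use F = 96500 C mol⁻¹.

5.77 L

Q = I·t = 0.5390 A × 86040 s = 46380 C.
n(e⁻) = Q/F = 46380 / 96500 = 0.4806 mol.
2 electrons are transferred per H₂ molecule, so n(H₂) = 0.4806 / 2 = 0.2403 mol.
V = n × V_m = 0.2403 × 24.0 = 5.77 L.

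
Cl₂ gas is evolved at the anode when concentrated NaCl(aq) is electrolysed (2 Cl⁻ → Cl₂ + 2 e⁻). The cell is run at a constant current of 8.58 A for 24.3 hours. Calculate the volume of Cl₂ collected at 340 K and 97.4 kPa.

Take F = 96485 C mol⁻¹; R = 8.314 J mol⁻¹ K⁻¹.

Q = I·t = 8.580 A × 87480 s = 750600 C.
n(e⁻) = Q/F = 750600 / 96485 = 7.779 mol.
2 electrons are transferred per Cl₂ molecule, so n(Cl₂) = 7.779 / 2 = 3.890 mol.
V = nRT/P = (3.890 × 8.314 × 340) / (97.4 × 10³ Pa) = 0.113 m³ = 113 L.

113 L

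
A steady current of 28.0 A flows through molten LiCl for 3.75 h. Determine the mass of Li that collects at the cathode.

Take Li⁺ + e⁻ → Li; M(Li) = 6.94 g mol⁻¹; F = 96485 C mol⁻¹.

27.2 g

Q = I·t = 28.00 A × 13500 s = 378000 C.
n(e⁻) = Q/F = 378000 / 96485 = 3.918 mol.
Li⁺ + e⁻ → Li, so n(Li) = n(e⁻)/1 = 3.918 mol.
m = n·M = 3.918 × 6.94 = 27.2 g.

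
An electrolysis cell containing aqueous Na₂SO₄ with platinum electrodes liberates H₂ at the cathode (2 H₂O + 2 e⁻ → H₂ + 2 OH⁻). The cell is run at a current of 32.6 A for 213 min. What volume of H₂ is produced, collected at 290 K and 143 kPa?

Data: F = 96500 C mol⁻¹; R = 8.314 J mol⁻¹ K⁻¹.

Q = I·t = 32.60 A × 12780 s = 416600 C.
n(e⁻) = Q/F = 416600 / 96500 = 4.317 mol.
2 electrons are transferred per H₂ molecule, so n(H₂) = 4.317 / 2 = 2.159 mol.
V = nRT/P = (2.159 × 8.314 × 290) / (143 × 10³ Pa) = 0.0364 m³ = 36.4 L.

36.4 L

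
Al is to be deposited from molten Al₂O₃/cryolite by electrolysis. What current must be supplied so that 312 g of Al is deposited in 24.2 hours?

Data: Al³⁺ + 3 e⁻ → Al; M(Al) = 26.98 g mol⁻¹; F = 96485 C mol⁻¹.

n(Al) = 312 / 26.98 = 11.56 mol.
n(e⁻) = 3 × 11.56 = 34.69 mol.
Q = n(e⁻)·F = 34.69 × 96485 = 3347000 C.
I = Q/t = 3347000 / 87120 s = 38.4 A.

38.4 A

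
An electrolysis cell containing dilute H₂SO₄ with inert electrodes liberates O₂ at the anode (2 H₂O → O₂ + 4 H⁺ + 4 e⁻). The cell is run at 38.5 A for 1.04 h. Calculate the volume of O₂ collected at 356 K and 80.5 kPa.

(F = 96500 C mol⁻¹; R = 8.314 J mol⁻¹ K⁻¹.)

13.7 L

Q = I·t = 38.50 A × 3744.0 s = 144100 C.
n(e⁻) = Q/F = 144100 / 96500 = 1.494 mol.
4 electrons are transferred per O₂ molecule, so n(O₂) = 1.494 / 4 = 0.3734 mol.
V = nRT/P = (0.3734 × 8.314 × 356) / (80.5 × 10³ Pa) = 0.0137 m³ = 13.7 L.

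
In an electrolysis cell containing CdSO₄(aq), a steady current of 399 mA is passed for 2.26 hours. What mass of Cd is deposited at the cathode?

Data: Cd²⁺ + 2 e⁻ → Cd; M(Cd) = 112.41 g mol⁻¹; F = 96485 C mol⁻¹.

1.89 g

Q = I·t = 0.3990 A × 8136.0 s = 3246 C.
n(e⁻) = Q/F = 3246 / 96485 = 0.03365 mol.
Cd²⁺ + 2 e⁻ → Cd, so n(Cd) = n(e⁻)/2 = 0.01682 mol.
m = n·M = 0.01682 × 112.41 = 1.89 g.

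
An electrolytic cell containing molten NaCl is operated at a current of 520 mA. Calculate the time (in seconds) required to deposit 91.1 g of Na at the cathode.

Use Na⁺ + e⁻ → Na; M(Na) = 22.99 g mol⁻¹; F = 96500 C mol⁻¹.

n(Na) = m/M = 91.1 / 22.99 = 3.963 mol.
Each Na atom requires 1 electron, so n(e⁻) = 1 × 3.963 = 3.963 mol.
Q = n(e⁻)·F = 3.963 × 96500 = 382400 C.
t = Q/I = 382400 / 0.5200 A = 735400 s.

7.35 × 10⁵ s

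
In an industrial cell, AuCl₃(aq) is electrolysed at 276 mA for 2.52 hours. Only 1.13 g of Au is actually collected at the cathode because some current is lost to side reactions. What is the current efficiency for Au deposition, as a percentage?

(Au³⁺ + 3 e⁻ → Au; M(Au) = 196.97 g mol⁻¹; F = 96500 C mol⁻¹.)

66.3 %

Q = I·t = 0.2760 × 9072.0 = 2504 C; n(e⁻) = 2504/96500 = 0.02595 mol.
Theoretical n(Au) = n(e⁻)/3 = 0.008649 mol, i.e. m_theo = 0.008649 × 196.97 = 1.704 g.
Efficiency = m_actual / m_theo = 1.13 / 1.704 = 66.3 %.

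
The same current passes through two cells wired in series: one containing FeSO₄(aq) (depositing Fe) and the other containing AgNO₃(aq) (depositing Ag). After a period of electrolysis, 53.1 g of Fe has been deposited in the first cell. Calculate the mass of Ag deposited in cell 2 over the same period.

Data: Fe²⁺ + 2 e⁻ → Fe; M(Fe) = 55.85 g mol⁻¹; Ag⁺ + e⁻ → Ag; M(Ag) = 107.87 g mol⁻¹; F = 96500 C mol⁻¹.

n(Fe) = 53.1 / 55.85 = 0.9508 mol.
Since Fe²⁺ + 2 e⁻ → Fe, n(e⁻) passed = 2 × 0.9508 = 1.902 mol.
Cells in series carry the same charge, so the same 1.902 mol of electrons passes through cell 2.
Ag⁺ + e⁻ → Ag, so n(Ag) = 1.902 / 1 = 1.902 mol.
m(Ag) = 1.902 × 107.87 = 205 g.

205 g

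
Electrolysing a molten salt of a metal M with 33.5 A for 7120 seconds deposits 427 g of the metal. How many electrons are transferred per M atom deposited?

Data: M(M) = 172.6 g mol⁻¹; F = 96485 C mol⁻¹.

1

Q = I·t = 33.50 A × 7120.0 s = 238500 C, so n(e⁻) = 238500/96485 = 2.472 mol.
n(M) deposited = 427 / 172.6 = 2.474 mol.
Electrons per atom = n(e⁻)/n(M) = 2.472 / 2.474 = 0.999 ≈ 1, so the ion is M⁺.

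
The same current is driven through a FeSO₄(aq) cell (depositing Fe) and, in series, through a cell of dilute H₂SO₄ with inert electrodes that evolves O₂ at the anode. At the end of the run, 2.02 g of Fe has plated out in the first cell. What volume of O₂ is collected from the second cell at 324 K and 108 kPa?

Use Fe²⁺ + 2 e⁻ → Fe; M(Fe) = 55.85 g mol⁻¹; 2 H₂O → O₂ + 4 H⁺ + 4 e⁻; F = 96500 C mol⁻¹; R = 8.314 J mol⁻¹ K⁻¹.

0.451 L

n(Fe) = 2.02 / 55.85 = 0.03617 mol, so n(e⁻) = 2 × 0.03617 = 0.07234 mol.
The cells are in series, so the same 0.07234 mol of electrons passes through the second cell.
2 H₂O → O₂ + 4 H⁺ + 4 e⁻ — 4 mol e⁻ per mol O₂, so n(O₂) = 0.07234/4 = 0.01808 mol.
V = nRT/P = (0.01808 × 8.314 × 324) / (108 × 10³) = 4.51 × 10⁻⁴ m³ = 0.451 L.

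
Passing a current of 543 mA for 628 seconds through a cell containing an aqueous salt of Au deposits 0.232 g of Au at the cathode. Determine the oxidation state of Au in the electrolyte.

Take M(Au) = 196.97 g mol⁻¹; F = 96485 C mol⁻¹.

+3

Q = I·t = 0.5430 A × 628.00 s = 341.0 C, so n(e⁻) = 341.0/96485 = 0.003534 mol.
n(Au) deposited = 0.232 / 196.97 = 0.001178 mol.
Electrons per atom = n(e⁻)/n(Au) = 0.003534 / 0.001178 = 3.00 ≈ 3, so the ion is Au³⁺.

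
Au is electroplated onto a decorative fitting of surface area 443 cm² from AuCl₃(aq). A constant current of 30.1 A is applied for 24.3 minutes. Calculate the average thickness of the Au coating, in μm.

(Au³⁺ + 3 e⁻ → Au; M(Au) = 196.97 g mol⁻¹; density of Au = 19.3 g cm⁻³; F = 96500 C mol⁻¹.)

34.9 μm

Q = I·t = 30.10 × 1458.0 = 43890 C; n(e⁻) = 0.4548 mol.
n(Au) = n(e⁻)/3 = 0.1516 mol, so m = 0.1516 × 196.97 = 29.86 g.
Volume = m/ρ = 29.86 / 19.3 = 1.547 cm³.
Thickness = V/A = 1.547 / 443 = 0.00349 cm = 34.9 μm.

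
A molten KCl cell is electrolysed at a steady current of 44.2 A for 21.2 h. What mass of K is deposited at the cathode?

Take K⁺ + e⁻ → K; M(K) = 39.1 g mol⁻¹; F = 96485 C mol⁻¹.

1370 g

Q = I·t = 44.20 A × 76320 s = 3373000 C.
n(e⁻) = Q/F = 3373000 / 96485 = 34.96 mol.
K⁺ + e⁻ → K, so n(K) = n(e⁻)/1 = 34.96 mol.
m = n·M = 34.96 × 39.1 = 1370 g.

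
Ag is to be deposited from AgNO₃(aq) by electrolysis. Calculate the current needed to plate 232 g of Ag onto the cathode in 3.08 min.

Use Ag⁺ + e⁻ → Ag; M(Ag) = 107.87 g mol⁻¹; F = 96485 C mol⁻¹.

1120 A

n(Ag) = 232 / 107.87 = 2.151 mol.
n(e⁻) = 1 × 2.151 = 2.151 mol.
Q = n(e⁻)·F = 2.151 × 96485 = 207500 C.
I = Q/t = 207500 / 184.80 s = 1120 A.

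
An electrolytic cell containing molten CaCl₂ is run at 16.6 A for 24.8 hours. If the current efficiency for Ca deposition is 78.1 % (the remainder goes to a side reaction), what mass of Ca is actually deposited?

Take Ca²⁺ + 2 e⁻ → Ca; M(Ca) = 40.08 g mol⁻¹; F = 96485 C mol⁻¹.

240 g

Q = I·t = 16.60 × 89280 = 1482000 C.
n(e⁻) = 1482000/96485 = 15.36 mol; theoretically n(Ca) = 15.36/2 = 7.680 mol, m_theo = 307.8 g.
At 78.1 % efficiency, m_actual = 0.781 × 307.8 = 240 g.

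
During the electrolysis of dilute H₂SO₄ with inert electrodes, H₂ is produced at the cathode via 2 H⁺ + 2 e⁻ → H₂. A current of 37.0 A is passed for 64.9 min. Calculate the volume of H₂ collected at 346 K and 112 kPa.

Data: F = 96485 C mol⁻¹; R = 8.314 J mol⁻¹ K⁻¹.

Q = I·t = 37.00 A × 3894.0 s = 144100 C.
n(e⁻) = Q/F = 144100 / 96485 = 1.493 mol.
2 electrons are transferred per H₂ molecule, so n(H₂) = 1.493 / 2 = 0.7466 mol.
V = nRT/P = (0.7466 × 8.314 × 346) / (112 × 10³ Pa) = 0.0192 m³ = 19.2 L.

19.2 L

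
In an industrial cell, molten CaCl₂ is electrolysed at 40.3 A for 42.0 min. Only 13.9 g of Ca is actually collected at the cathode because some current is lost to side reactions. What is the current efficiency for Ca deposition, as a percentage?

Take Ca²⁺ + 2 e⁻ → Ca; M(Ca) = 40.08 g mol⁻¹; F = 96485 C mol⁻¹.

Q = I·t = 40.30 × 2520.0 = 101600 C; n(e⁻) = 101600/96485 = 1.053 mol.
Theoretical n(Ca) = n(e⁻)/2 = 0.5263 mol, i.e. m_theo = 0.5263 × 40.08 = 21.09 g.
Efficiency = m_actual / m_theo = 13.9 / 21.09 = 65.9 %.

65.9 %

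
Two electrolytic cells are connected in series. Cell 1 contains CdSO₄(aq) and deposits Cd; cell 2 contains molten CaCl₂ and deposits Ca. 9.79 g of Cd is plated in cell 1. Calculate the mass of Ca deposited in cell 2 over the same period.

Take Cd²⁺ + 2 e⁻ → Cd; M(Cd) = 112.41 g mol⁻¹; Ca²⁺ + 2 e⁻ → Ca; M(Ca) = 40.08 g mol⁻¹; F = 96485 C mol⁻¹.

3.49 g

n(Cd) = 9.79 / 112.41 = 0.08709 mol.
Since Cd²⁺ + 2 e⁻ → Cd, n(e⁻) passed = 2 × 0.08709 = 0.1742 mol.
Cells in series carry the same charge, so the same 0.1742 mol of electrons passes through cell 2.
Ca²⁺ + 2 e⁻ → Ca, so n(Ca) = 0.1742 / 2 = 0.08709 mol.
m(Ca) = 0.08709 × 40.08 = 3.49 g.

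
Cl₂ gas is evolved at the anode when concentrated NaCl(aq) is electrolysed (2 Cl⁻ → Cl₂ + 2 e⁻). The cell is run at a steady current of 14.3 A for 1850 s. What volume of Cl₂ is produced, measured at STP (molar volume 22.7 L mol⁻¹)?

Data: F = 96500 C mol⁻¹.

Q = I·t = 14.30 A × 1850.0 s = 26460 C.
n(e⁻) = Q/F = 26460 / 96500 = 0.2741 mol.
2 electrons are transferred per Cl₂ molecule, so n(Cl₂) = 0.2741 / 2 = 0.1371 mol.
V = n × V_m = 0.1371 × 22.7 = 3.11 L.

3.11 L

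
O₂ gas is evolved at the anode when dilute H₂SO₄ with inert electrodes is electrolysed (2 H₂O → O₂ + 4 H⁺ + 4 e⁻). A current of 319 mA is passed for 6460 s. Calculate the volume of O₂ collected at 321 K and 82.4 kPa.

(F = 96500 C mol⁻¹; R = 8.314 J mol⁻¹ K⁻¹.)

0.173 L

Q = I·t = 0.3190 A × 6460.0 s = 2061 C.
n(e⁻) = Q/F = 2061 / 96500 = 0.02135 mol.
4 electrons are transferred per O₂ molecule, so n(O₂) = 0.02135 / 4 = 0.005339 mol.
V = nRT/P = (0.005339 × 8.314 × 321) / (82.4 × 10³ Pa) = 1.73 × 10⁻⁴ m³ = 0.173 L.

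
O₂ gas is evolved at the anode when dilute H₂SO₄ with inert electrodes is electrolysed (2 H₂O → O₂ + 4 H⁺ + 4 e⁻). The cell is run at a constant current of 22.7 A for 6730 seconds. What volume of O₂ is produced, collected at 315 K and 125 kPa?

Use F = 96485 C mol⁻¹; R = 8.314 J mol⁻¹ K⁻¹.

8.29 L

Q = I·t = 22.70 A × 6730.0 s = 152800 C.
n(e⁻) = Q/F = 152800 / 96485 = 1.583 mol.
4 electrons are transferred per O₂ molecule, so n(O₂) = 1.583 / 4 = 0.3958 mol.
V = nRT/P = (0.3958 × 8.314 × 315) / (125 × 10³ Pa) = 0.00829 m³ = 8.29 L.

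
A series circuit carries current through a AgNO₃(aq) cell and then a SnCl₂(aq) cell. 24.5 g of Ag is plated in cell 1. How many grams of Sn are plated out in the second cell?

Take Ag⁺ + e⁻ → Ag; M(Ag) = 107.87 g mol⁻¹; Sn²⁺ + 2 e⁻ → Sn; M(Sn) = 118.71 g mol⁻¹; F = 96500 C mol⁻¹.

n(Ag) = 24.5 / 107.87 = 0.2271 mol.
Since Ag⁺ + e⁻ → Ag, n(e⁻) passed = 1 × 0.2271 = 0.2271 mol.
Cells in series carry the same charge, so the same 0.2271 mol of electrons passes through cell 2.
Sn²⁺ + 2 e⁻ → Sn, so n(Sn) = 0.2271 / 2 = 0.1136 mol.
m(Sn) = 0.1136 × 118.71 = 13.5 g.

13.5 g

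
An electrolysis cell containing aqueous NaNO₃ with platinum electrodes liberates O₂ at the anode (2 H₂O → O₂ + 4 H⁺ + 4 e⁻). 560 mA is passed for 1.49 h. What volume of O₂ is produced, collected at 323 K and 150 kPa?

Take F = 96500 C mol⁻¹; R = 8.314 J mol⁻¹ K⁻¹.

Q = I·t = 0.5600 A × 5364.0 s = 3004 C.
n(e⁻) = Q/F = 3004 / 96500 = 0.03113 mol.
4 electrons are transferred per O₂ molecule, so n(O₂) = 0.03113 / 4 = 0.007782 mol.
V = nRT/P = (0.007782 × 8.314 × 323) / (150 × 10³ Pa) = 1.39 × 10⁻⁴ m³ = 0.139 L.

0.139 L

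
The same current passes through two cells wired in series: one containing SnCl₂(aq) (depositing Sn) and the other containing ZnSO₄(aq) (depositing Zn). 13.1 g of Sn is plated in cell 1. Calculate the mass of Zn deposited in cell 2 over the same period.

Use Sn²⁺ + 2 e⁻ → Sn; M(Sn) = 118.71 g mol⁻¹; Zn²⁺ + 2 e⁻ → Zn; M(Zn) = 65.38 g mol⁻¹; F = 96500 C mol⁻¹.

7.21 g

n(Sn) = 13.1 / 118.71 = 0.1104 mol.
Since Sn²⁺ + 2 e⁻ → Sn, n(e⁻) passed = 2 × 0.1104 = 0.2207 mol.
Cells in series carry the same charge, so the same 0.2207 mol of electrons passes through cell 2.
Zn²⁺ + 2 e⁻ → Zn, so n(Zn) = 0.2207 / 2 = 0.1104 mol.
m(Zn) = 0.1104 × 65.38 = 7.21 g.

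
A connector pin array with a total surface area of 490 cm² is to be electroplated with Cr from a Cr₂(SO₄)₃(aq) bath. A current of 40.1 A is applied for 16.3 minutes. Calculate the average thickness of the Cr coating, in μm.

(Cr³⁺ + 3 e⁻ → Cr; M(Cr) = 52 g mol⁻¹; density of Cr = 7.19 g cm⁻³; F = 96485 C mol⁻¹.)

20.0 μm

Q = I·t = 40.10 × 978.00 = 39220 C; n(e⁻) = 0.4065 mol.
n(Cr) = n(e⁻)/3 = 0.1355 mol, so m = 0.1355 × 52 = 7.045 g.
Volume = m/ρ = 7.045 / 7.19 = 0.9799 cm³.
Thickness = V/A = 0.9799 / 490 = 0.00200 cm = 20.0 μm.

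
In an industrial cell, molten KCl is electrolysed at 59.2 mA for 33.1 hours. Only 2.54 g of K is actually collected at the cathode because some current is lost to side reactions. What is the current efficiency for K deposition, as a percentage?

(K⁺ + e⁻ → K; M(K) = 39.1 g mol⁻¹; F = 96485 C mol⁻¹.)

88.9 %

Q = I·t = 0.05920 × 119160 = 7054 C; n(e⁻) = 7054/96485 = 0.07311 mol.
Theoretical n(K) = n(e⁻)/1 = 0.07311 mol, i.e. m_theo = 0.07311 × 39.1 = 2.859 g.
Efficiency = m_actual / m_theo = 2.54 / 2.859 = 88.9 %.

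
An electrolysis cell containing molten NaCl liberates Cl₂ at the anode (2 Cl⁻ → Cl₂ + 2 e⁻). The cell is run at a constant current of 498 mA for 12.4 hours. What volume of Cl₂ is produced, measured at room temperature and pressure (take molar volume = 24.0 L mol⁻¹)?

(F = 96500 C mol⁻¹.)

2.76 L

Q = I·t = 0.4980 A × 44640 s = 22230 C.
n(e⁻) = Q/F = 22230 / 96500 = 0.2304 mol.
2 electrons are transferred per Cl₂ molecule, so n(Cl₂) = 0.2304 / 2 = 0.1152 mol.
V = n × V_m = 0.1152 × 24.0 = 2.76 L.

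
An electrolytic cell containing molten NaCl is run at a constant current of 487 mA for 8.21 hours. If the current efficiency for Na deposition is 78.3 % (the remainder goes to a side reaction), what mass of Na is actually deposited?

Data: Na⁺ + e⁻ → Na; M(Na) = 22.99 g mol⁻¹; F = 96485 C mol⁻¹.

Q = I·t = 0.4870 × 29556 = 14390 C.
n(e⁻) = 14390/96485 = 0.1492 mol; theoretically n(Na) = 0.1492/1 = 0.1492 mol, m_theo = 3.430 g.
At 78.3 % efficiency, m_actual = 0.783 × 3.430 = 2.69 g.

2.69 g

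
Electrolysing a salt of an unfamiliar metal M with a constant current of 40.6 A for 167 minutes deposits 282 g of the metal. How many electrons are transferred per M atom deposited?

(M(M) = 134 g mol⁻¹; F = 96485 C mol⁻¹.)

2

Q = I·t = 40.60 A × 10020 s = 406800 C, so n(e⁻) = 406800/96485 = 4.216 mol.
n(M) deposited = 282 / 134 = 2.104 mol.
Electrons per atom = n(e⁻)/n(M) = 4.216 / 2.104 = 2.00 ≈ 2, so the ion is M²⁺.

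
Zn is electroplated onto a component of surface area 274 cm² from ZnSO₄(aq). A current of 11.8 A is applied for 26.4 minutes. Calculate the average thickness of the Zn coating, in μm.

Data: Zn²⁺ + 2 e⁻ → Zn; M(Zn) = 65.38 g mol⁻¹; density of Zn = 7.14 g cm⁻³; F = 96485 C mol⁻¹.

32.4 μm

Q = I·t = 11.80 × 1584.0 = 18690 C; n(e⁻) = 0.1937 mol.
n(Zn) = n(e⁻)/2 = 0.09686 mol, so m = 0.09686 × 65.38 = 6.333 g.
Volume = m/ρ = 6.333 / 7.14 = 0.8869 cm³.
Thickness = V/A = 0.8869 / 274 = 0.00324 cm = 32.4 μm.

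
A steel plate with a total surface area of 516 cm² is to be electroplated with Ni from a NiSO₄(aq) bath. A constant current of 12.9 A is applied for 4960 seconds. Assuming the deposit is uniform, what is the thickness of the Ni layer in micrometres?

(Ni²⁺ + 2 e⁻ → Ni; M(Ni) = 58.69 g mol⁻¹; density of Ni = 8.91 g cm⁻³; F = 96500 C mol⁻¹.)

Q = I·t = 12.90 × 4960.0 = 63980 C; n(e⁻) = 0.6630 mol.
n(Ni) = n(e⁻)/2 = 0.3315 mol, so m = 0.3315 × 58.69 = 19.46 g.
Volume = m/ρ = 19.46 / 8.91 = 2.184 cm³.
Thickness = V/A = 2.184 / 516 = 0.00423 cm = 42.3 μm.

42.3 μm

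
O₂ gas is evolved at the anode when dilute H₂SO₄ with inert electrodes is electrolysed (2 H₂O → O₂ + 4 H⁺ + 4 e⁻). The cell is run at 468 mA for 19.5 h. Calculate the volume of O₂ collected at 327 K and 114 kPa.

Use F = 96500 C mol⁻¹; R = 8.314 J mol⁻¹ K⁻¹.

2.03 L

Q = I·t = 0.4680 A × 70200 s = 32850 C.
n(e⁻) = Q/F = 32850 / 96500 = 0.3405 mol.
4 electrons are transferred per O₂ molecule, so n(O₂) = 0.3405 / 4 = 0.08511 mol.
V = nRT/P = (0.08511 × 8.314 × 327) / (114 × 10³ Pa) = 0.00203 m³ = 2.03 L.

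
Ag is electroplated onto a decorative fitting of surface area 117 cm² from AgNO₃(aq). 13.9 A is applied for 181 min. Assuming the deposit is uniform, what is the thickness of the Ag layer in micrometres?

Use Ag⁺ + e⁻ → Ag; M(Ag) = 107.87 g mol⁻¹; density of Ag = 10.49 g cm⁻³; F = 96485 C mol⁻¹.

1380 μm

Q = I·t = 13.90 × 10860 = 151000 C; n(e⁻) = 1.565 mol.
n(Ag) = n(e⁻)/1 = 1.565 mol, so m = 1.565 × 107.87 = 168.8 g.
Volume = m/ρ = 168.8 / 10.49 = 16.09 cm³.
Thickness = V/A = 16.09 / 117 = 0.138 cm = 1380 μm.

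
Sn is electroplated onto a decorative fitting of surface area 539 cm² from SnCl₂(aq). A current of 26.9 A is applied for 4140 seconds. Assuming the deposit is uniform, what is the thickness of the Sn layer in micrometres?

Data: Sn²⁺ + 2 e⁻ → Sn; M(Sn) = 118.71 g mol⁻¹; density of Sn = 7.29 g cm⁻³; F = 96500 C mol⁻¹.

Q = I·t = 26.90 × 4140.0 = 111400 C; n(e⁻) = 1.154 mol.
n(Sn) = n(e⁻)/2 = 0.5770 mol, so m = 0.5770 × 118.71 = 68.50 g.
Volume = m/ρ = 68.50 / 7.29 = 9.396 cm³.
Thickness = V/A = 9.396 / 539 = 0.0174 cm = 174 μm.

174 μm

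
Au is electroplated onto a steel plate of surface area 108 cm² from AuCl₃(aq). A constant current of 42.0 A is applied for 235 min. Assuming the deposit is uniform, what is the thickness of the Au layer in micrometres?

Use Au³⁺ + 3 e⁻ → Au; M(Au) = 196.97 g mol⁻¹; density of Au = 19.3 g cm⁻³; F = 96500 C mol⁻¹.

1930 μm

Q = I·t = 42.00 × 14100 = 592200 C; n(e⁻) = 6.137 mol.
n(Au) = n(e⁻)/3 = 2.046 mol, so m = 2.046 × 196.97 = 402.9 g.
Volume = m/ρ = 402.9 / 19.3 = 20.88 cm³.
Thickness = V/A = 20.88 / 108 = 0.193 cm = 1930 μm.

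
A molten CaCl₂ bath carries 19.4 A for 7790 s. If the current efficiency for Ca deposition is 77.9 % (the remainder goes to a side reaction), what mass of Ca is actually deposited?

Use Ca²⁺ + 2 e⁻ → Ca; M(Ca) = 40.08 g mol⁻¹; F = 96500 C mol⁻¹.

Q = I·t = 19.40 × 7790.0 = 151100 C.
n(e⁻) = 151100/96500 = 1.566 mol; theoretically n(Ca) = 1.566/2 = 0.7830 mol, m_theo = 31.38 g.
At 77.9 % efficiency, m_actual = 0.779 × 31.38 = 24.4 g.

24.4 g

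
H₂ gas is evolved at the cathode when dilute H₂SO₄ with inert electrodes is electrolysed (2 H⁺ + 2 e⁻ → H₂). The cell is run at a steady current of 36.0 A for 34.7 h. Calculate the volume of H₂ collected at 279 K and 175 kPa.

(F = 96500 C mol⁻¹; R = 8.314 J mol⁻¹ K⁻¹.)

309 L

Q = I·t = 36.00 A × 124920 s = 4497000 C.
n(e⁻) = Q/F = 4497000 / 96500 = 46.60 mol.
2 electrons are transferred per H₂ molecule, so n(H₂) = 46.60 / 2 = 23.30 mol.
V = nRT/P = (23.30 × 8.314 × 279) / (175 × 10³ Pa) = 0.309 m³ = 309 L.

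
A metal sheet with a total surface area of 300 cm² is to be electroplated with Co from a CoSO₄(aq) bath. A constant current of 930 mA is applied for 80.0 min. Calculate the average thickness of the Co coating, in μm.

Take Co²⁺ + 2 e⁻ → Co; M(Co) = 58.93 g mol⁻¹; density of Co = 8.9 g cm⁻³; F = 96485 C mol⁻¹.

Q = I·t = 0.9300 × 4800.0 = 4464 C; n(e⁻) = 0.04627 mol.
n(Co) = n(e⁻)/2 = 0.02313 mol, so m = 0.02313 × 58.93 = 1.363 g.
Volume = m/ρ = 1.363 / 8.9 = 0.1532 cm³.
Thickness = V/A = 0.1532 / 300 = 5.11 × 10⁻⁴ cm = 5.11 μm.

5.11 μm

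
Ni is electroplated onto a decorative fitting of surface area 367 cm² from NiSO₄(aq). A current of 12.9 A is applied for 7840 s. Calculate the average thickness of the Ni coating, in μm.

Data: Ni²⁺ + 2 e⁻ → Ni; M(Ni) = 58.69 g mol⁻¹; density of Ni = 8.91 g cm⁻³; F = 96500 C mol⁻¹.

94.1 μm

Q = I·t = 12.90 × 7840.0 = 101100 C; n(e⁻) = 1.048 mol.
n(Ni) = n(e⁻)/2 = 0.5240 mol, so m = 0.5240 × 58.69 = 30.75 g.
Volume = m/ρ = 30.75 / 8.91 = 3.452 cm³.
Thickness = V/A = 3.452 / 367 = 0.00941 cm = 94.1 μm.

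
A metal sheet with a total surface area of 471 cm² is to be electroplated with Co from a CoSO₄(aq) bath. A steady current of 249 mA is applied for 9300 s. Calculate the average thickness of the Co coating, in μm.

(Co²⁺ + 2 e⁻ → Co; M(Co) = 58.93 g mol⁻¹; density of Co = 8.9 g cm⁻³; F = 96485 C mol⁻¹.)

1.69 μm

Q = I·t = 0.2490 × 9300.0 = 2316 C; n(e⁻) = 0.02400 mol.
n(Co) = n(e⁻)/2 = 0.01200 mol, so m = 0.01200 × 58.93 = 0.7072 g.
Volume = m/ρ = 0.7072 / 8.9 = 0.07946 cm³.
Thickness = V/A = 0.07946 / 471 = 1.69 × 10⁻⁴ cm = 1.69 μm.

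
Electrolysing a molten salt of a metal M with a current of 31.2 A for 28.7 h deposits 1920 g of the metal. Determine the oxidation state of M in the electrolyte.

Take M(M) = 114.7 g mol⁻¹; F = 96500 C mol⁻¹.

Q = I·t = 31.20 A × 103320 s = 3224000 C, so n(e⁻) = 3224000/96500 = 33.41 mol.
n(M) deposited = 1920 / 114.7 = 16.74 mol.
Electrons per atom = n(e⁻)/n(M) = 33.41 / 16.74 = 2.00 ≈ 2, so the ion is M²⁺.

+2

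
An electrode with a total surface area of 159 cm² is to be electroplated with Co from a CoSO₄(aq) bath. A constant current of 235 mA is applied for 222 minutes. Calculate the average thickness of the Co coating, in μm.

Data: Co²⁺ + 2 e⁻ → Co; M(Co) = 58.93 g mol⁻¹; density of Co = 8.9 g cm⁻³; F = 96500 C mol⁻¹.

Q = I·t = 0.2350 × 13320 = 3130 C; n(e⁻) = 0.03244 mol.
n(Co) = n(e⁻)/2 = 0.01622 mol, so m = 0.01622 × 58.93 = 0.9558 g.
Volume = m/ρ = 0.9558 / 8.9 = 0.1074 cm³.
Thickness = V/A = 0.1074 / 159 = 6.75 × 10⁻⁴ cm = 6.75 μm.

6.75 μm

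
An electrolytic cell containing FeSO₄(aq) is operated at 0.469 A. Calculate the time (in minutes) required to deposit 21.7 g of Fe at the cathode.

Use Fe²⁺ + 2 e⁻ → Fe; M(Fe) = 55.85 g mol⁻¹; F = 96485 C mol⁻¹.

n(Fe) = m/M = 21.7 / 55.85 = 0.3885 mol.
Each Fe atom requires 2 electrons, so n(e⁻) = 2 × 0.3885 = 0.7771 mol.
Q = n(e⁻)·F = 0.7771 × 96485 = 74980 C.
t = Q/I = 74980 / 0.4690 A = 159900 s = 2660 min.

2660 min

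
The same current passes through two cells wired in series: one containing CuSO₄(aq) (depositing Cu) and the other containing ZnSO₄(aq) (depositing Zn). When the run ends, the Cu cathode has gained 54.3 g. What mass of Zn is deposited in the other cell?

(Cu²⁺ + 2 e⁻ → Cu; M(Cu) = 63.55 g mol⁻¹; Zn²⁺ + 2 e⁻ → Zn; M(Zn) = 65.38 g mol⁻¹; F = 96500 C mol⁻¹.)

n(Cu) = 54.3 / 63.55 = 0.8544 mol.
Since Cu²⁺ + 2 e⁻ → Cu, n(e⁻) passed = 2 × 0.8544 = 1.709 mol.
Cells in series carry the same charge, so the same 1.709 mol of electrons passes through cell 2.
Zn²⁺ + 2 e⁻ → Zn, so n(Zn) = 1.709 / 2 = 0.8544 mol.
m(Zn) = 0.8544 × 65.38 = 55.9 g.

55.9 g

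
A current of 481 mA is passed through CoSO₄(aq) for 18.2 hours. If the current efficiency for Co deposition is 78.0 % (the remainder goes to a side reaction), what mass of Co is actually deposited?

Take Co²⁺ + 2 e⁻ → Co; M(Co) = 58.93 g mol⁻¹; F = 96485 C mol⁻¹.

7.51 g

Q = I·t = 0.4810 × 65520 = 31520 C.
n(e⁻) = 31520/96485 = 0.3266 mol; theoretically n(Co) = 0.3266/2 = 0.1633 mol, m_theo = 9.624 g.
At 78.0 % efficiency, m_actual = 0.780 × 9.624 = 7.51 g.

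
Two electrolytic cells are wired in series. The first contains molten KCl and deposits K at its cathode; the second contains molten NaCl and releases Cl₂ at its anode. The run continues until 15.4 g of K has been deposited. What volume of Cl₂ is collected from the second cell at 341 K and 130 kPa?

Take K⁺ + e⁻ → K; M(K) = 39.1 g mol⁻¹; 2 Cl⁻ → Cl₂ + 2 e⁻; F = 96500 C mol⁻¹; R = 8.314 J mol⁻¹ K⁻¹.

n(K) = 15.4 / 39.1 = 0.3939 mol, so n(e⁻) = 1 × 0.3939 = 0.3939 mol.
The cells are in series, so the same 0.3939 mol of electrons passes through the second cell.
2 Cl⁻ → Cl₂ + 2 e⁻ — 2 mol e⁻ per mol Cl₂, so n(Cl₂) = 0.3939/2 = 0.1969 mol.
V = nRT/P = (0.1969 × 8.314 × 341) / (130 × 10³) = 0.00429 m³ = 4.29 L.

4.29 L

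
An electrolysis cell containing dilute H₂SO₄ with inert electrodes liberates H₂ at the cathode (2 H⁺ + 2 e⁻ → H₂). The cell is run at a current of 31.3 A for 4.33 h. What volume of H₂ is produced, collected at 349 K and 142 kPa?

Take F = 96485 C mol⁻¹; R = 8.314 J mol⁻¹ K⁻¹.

51.7 L

Q = I·t = 31.30 A × 15588 s = 487900 C.
n(e⁻) = Q/F = 487900 / 96485 = 5.057 mol.
2 electrons are transferred per H₂ molecule, so n(H₂) = 5.057 / 2 = 2.528 mol.
V = nRT/P = (2.528 × 8.314 × 349) / (142 × 10³ Pa) = 0.0517 m³ = 51.7 L.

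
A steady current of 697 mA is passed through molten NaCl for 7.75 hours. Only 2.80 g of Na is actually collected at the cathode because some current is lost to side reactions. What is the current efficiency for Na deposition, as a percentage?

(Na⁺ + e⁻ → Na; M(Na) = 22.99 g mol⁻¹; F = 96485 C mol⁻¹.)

60.4 %

Q = I·t = 0.6970 × 27900 = 19450 C; n(e⁻) = 19450/96485 = 0.2015 mol.
Theoretical n(Na) = n(e⁻)/1 = 0.2015 mol, i.e. m_theo = 0.2015 × 22.99 = 4.634 g.
Efficiency = m_actual / m_theo = 2.80 / 4.634 = 60.4 %.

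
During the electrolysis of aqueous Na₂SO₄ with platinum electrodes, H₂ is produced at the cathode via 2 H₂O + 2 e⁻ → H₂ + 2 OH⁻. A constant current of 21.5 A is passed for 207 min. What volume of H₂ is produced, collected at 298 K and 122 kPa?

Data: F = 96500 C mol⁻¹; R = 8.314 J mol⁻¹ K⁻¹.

Q = I·t = 21.50 A × 12420 s = 267000 C.
n(e⁻) = Q/F = 267000 / 96500 = 2.767 mol.
2 electrons are transferred per H₂ molecule, so n(H₂) = 2.767 / 2 = 1.384 mol.
V = nRT/P = (1.384 × 8.314 × 298) / (122 × 10³ Pa) = 0.0281 m³ = 28.1 L.

28.1 L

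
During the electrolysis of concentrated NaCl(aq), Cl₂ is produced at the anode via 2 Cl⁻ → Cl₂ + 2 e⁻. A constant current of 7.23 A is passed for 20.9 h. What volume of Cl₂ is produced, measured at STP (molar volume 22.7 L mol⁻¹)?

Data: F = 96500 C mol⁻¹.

64.0 L

Q = I·t = 7.230 A × 75240 s = 544000 C.
n(e⁻) = Q/F = 544000 / 96500 = 5.637 mol.
2 electrons are transferred per Cl₂ molecule, so n(Cl₂) = 5.637 / 2 = 2.819 mol.
V = n × V_m = 2.819 × 22.7 = 64.0 L.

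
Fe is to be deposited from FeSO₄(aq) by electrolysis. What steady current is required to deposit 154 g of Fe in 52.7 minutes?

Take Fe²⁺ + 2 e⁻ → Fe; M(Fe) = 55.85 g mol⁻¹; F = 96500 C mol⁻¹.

n(Fe) = 154 / 55.85 = 2.757 mol.
n(e⁻) = 2 × 2.757 = 5.515 mol.
Q = n(e⁻)·F = 5.515 × 96500 = 532200 C.
I = Q/t = 532200 / 3162.0 s = 168 A.

168 A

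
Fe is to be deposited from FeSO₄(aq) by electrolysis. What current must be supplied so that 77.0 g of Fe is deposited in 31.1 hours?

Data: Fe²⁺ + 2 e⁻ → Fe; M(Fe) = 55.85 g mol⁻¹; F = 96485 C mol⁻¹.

2.38 A

n(Fe) = 77.0 / 55.85 = 1.379 mol.
n(e⁻) = 2 × 1.379 = 2.757 mol.
Q = n(e⁻)·F = 2.757 × 96485 = 266000 C.
I = Q/t = 266000 / 111960 s = 2.38 A.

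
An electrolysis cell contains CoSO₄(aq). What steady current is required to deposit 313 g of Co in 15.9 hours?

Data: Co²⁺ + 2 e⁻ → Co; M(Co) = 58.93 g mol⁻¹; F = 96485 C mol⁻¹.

17.9 A

n(Co) = 313 / 58.93 = 5.311 mol.
n(e⁻) = 2 × 5.311 = 10.62 mol.
Q = n(e⁻)·F = 10.62 × 96485 = 1025000 C.
I = Q/t = 1025000 / 57240 s = 17.9 A.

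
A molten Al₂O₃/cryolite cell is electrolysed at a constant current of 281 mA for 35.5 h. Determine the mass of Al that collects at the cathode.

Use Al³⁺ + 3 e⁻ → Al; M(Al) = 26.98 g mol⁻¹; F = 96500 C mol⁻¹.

3.35 g

Q = I·t = 0.2810 A × 127800 s = 35910 C.
n(e⁻) = Q/F = 35910 / 96500 = 0.3721 mol.
Al³⁺ + 3 e⁻ → Al, so n(Al) = n(e⁻)/3 = 0.1240 mol.
m = n·M = 0.1240 × 26.98 = 3.35 g.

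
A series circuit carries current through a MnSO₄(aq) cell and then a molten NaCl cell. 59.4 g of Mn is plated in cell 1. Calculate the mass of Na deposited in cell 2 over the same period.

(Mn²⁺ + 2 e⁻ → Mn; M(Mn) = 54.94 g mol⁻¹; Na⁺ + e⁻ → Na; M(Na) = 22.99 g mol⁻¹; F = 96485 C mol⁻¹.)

n(Mn) = 59.4 / 54.94 = 1.081 mol.
Since Mn²⁺ + 2 e⁻ → Mn, n(e⁻) passed = 2 × 1.081 = 2.162 mol.
Cells in series carry the same charge, so the same 2.162 mol of electrons passes through cell 2.
Na⁺ + e⁻ → Na, so n(Na) = 2.162 / 1 = 2.162 mol.
m(Na) = 2.162 × 22.99 = 49.7 g.

49.7 g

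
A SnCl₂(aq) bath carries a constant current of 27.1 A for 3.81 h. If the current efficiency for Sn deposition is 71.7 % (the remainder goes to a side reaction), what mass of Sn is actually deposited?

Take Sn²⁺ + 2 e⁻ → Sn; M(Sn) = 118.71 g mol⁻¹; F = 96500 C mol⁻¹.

164 g

Q = I·t = 27.10 × 13716 = 371700 C.
n(e⁻) = 371700/96500 = 3.852 mol; theoretically n(Sn) = 3.852/2 = 1.926 mol, m_theo = 228.6 g.
At 71.7 % efficiency, m_actual = 0.717 × 228.6 = 164 g.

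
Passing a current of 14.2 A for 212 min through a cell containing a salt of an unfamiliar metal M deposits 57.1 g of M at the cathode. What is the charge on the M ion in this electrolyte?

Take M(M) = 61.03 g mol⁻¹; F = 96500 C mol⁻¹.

+2

Q = I·t = 14.20 A × 12720 s = 180600 C, so n(e⁻) = 180600/96500 = 1.872 mol.
n(M) deposited = 57.1 / 61.03 = 0.9356 mol.
Electrons per atom = n(e⁻)/n(M) = 1.872 / 0.9356 = 2.00 ≈ 2, so the ion is M²⁺.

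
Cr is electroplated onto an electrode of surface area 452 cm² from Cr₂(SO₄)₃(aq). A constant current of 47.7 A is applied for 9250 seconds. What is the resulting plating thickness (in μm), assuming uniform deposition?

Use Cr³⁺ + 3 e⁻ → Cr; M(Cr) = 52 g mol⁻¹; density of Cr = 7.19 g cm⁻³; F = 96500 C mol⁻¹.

244 μm

Q = I·t = 47.70 × 9250.0 = 441200 C; n(e⁻) = 4.572 mol.
n(Cr) = n(e⁻)/3 = 1.524 mol, so m = 1.524 × 52 = 79.25 g.
Volume = m/ρ = 79.25 / 7.19 = 11.02 cm³.
Thickness = V/A = 11.02 / 452 = 0.0244 cm = 244 μm.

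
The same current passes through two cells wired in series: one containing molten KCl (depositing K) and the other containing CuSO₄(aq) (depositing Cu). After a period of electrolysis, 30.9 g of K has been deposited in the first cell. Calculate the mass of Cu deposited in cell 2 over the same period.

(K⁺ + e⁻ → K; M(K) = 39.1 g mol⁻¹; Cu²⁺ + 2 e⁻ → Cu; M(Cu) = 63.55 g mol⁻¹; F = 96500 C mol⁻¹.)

25.1 g

n(K) = 30.9 / 39.1 = 0.7903 mol.
Since K⁺ + e⁻ → K, n(e⁻) passed = 1 × 0.7903 = 0.7903 mol.
Cells in series carry the same charge, so the same 0.7903 mol of electrons passes through cell 2.
Cu²⁺ + 2 e⁻ → Cu, so n(Cu) = 0.7903 / 2 = 0.3951 mol.
m(Cu) = 0.3951 × 63.55 = 25.1 g.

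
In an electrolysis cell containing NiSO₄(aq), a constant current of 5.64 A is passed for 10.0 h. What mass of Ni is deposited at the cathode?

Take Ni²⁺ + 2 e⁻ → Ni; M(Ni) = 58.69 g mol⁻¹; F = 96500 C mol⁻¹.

61.7 g

Q = I·t = 5.640 A × 36000 s = 203000 C.
n(e⁻) = Q/F = 203000 / 96500 = 2.104 mol.
Ni²⁺ + 2 e⁻ → Ni, so n(Ni) = n(e⁻)/2 = 1.052 mol.
m = n·M = 1.052 × 58.69 = 61.7 g.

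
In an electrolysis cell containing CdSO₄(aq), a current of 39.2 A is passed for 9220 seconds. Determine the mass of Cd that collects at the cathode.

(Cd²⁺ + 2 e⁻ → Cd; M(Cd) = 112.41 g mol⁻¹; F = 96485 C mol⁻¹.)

Q = I·t = 39.20 A × 9220.0 s = 361400 C.
n(e⁻) = Q/F = 361400 / 96485 = 3.746 mol.
Cd²⁺ + 2 e⁻ → Cd, so n(Cd) = n(e⁻)/2 = 1.873 mol.
m = n·M = 1.873 × 112.41 = 211 g.

211 g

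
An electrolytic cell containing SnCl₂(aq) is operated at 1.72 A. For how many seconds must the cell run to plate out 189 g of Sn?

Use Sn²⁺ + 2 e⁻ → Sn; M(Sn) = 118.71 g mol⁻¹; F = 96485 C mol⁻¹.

1.79 × 10⁵ s

n(Sn) = m/M = 189 / 118.71 = 1.592 mol.
Each Sn atom requires 2 electrons, so n(e⁻) = 2 × 1.592 = 3.184 mol.
Q = n(e⁻)·F = 3.184 × 96485 = 307200 C.
t = Q/I = 307200 / 1.720 A = 178600 s.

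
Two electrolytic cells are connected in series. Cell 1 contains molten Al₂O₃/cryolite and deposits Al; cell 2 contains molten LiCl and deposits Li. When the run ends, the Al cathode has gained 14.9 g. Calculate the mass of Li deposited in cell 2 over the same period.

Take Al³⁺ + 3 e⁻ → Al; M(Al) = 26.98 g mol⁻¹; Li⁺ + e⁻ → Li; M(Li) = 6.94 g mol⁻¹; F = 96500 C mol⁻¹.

n(Al) = 14.9 / 26.98 = 0.5523 mol.
Since Al³⁺ + 3 e⁻ → Al, n(e⁻) passed = 3 × 0.5523 = 1.657 mol.
Cells in series carry the same charge, so the same 1.657 mol of electrons passes through cell 2.
Li⁺ + e⁻ → Li, so n(Li) = 1.657 / 1 = 1.657 mol.
m(Li) = 1.657 × 6.94 = 11.5 g.

11.5 g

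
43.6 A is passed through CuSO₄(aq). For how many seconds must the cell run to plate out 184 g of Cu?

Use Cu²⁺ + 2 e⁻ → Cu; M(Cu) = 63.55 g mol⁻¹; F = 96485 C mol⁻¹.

12800 s

n(Cu) = m/M = 184 / 63.55 = 2.895 mol.
Each Cu atom requires 2 electrons, so n(e⁻) = 2 × 2.895 = 5.791 mol.
Q = n(e⁻)·F = 5.791 × 96485 = 558700 C.
t = Q/I = 558700 / 43.60 A = 12810 s.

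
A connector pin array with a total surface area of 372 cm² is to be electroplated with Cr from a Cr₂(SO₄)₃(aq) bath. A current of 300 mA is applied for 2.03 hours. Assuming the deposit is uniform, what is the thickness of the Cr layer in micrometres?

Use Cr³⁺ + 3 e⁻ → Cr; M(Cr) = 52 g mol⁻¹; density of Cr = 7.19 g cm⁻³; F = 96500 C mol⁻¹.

Q = I·t = 0.3000 × 7308.0 = 2192 C; n(e⁻) = 0.02272 mol.
n(Cr) = n(e⁻)/3 = 0.007573 mol, so m = 0.007573 × 52 = 0.3938 g.
Volume = m/ρ = 0.3938 / 7.19 = 0.05477 cm³.
Thickness = V/A = 0.05477 / 372 = 1.47 × 10⁻⁴ cm = 1.47 μm.

1.47 μm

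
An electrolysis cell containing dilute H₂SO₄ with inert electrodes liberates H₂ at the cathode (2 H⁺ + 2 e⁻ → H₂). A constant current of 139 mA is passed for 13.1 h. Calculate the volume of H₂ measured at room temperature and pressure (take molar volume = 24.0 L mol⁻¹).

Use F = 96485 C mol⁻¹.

0.815 L

Q = I·t = 0.1390 A × 47160 s = 6555 C.
n(e⁻) = Q/F = 6555 / 96485 = 0.06794 mol.
2 electrons are transferred per H₂ molecule, so n(H₂) = 0.06794 / 2 = 0.03397 mol.
V = n × V_m = 0.03397 × 24.0 = 0.815 L.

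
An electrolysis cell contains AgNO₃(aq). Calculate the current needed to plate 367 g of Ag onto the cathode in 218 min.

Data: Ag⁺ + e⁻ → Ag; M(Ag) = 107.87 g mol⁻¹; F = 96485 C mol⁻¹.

25.1 A

n(Ag) = 367 / 107.87 = 3.402 mol.
n(e⁻) = 1 × 3.402 = 3.402 mol.
Q = n(e⁻)·F = 3.402 × 96485 = 328300 C.
I = Q/t = 328300 / 13080 s = 25.1 A.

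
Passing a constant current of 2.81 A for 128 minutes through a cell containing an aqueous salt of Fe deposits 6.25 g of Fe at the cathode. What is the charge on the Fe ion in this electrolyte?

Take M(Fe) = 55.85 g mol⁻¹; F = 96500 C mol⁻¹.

Q = I·t = 2.810 A × 7680.0 s = 21580 C, so n(e⁻) = 21580/96500 = 0.2236 mol.
n(Fe) deposited = 6.25 / 55.85 = 0.1119 mol.
Electrons per atom = n(e⁻)/n(Fe) = 0.2236 / 0.1119 = 2.00 ≈ 2, so the ion is Fe²⁺.

+2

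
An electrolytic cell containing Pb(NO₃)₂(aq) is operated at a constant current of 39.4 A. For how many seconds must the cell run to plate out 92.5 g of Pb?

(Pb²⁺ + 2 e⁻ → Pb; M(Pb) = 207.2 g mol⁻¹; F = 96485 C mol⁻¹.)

2190 s

n(Pb) = m/M = 92.5 / 207.2 = 0.4464 mol.
Each Pb atom requires 2 electrons, so n(e⁻) = 2 × 0.4464 = 0.8929 mol.
Q = n(e⁻)·F = 0.8929 × 96485 = 86150 C.
t = Q/I = 86150 / 39.40 A = 2186 s.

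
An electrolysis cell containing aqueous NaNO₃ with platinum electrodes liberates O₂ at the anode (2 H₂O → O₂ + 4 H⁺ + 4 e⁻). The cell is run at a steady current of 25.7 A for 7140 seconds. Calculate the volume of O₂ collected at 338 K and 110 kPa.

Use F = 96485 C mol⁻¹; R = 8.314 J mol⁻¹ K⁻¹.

Q = I·t = 25.70 A × 7140.0 s = 183500 C.
n(e⁻) = Q/F = 183500 / 96485 = 1.902 mol.
4 electrons are transferred per O₂ molecule, so n(O₂) = 1.902 / 4 = 0.4755 mol.
V = nRT/P = (0.4755 × 8.314 × 338) / (110 × 10³ Pa) = 0.0121 m³ = 12.1 L.

12.1 L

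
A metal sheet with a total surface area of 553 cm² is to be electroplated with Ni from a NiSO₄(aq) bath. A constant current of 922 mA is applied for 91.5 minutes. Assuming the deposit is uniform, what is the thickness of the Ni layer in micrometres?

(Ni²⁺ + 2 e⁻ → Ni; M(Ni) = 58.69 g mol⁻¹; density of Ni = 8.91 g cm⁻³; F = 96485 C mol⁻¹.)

3.12 μm

Q = I·t = 0.9220 × 5490.0 = 5062 C; n(e⁻) = 0.05246 mol.
n(Ni) = n(e⁻)/2 = 0.02623 mol, so m = 0.02623 × 58.69 = 1.539 g.
Volume = m/ρ = 1.539 / 8.91 = 0.1728 cm³.
Thickness = V/A = 0.1728 / 553 = 3.12 × 10⁻⁴ cm = 3.12 μm.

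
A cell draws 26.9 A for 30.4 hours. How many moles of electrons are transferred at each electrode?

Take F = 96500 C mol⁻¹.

30.5 mol

Q = I·t = 26.90 A × 109440 s = 2944000 C.
n(e⁻) = Q/F = 2944000 / 96500 = 30.5 mol.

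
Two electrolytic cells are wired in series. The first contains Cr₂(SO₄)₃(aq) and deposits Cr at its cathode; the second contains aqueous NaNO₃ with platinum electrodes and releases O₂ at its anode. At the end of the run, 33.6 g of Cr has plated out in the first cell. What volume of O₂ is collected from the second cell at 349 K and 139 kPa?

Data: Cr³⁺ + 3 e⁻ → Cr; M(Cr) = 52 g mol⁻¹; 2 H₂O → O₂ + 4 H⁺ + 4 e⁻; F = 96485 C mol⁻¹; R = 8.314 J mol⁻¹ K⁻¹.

10.1 L

n(Cr) = 33.6 / 52 = 0.6462 mol, so n(e⁻) = 3 × 0.6462 = 1.938 mol.
The cells are in series, so the same 1.938 mol of electrons passes through the second cell.
2 H₂O → O₂ + 4 H⁺ + 4 e⁻ — 4 mol e⁻ per mol O₂, so n(O₂) = 1.938/4 = 0.4846 mol.
V = nRT/P = (0.4846 × 8.314 × 349) / (139 × 10³) = 0.0101 m³ = 10.1 L.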